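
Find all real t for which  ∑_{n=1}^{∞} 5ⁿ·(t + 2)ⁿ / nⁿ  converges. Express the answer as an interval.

(−∞, ∞)

By the Cauchy root test, |a_n|^(1/n) = 5/n → 0.
The limit is 0 for every t, so R = ∞.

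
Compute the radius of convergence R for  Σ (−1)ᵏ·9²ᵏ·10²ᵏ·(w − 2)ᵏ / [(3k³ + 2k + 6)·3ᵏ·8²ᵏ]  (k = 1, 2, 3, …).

R = 16/675

The ratio of consecutive coefficients is [(3k³ + 2k + 6)/(3(k+1)³ + 2(k+1) + 6)] · 81·100/(3·64) → 675/16.
Thus R = 1/(675/16) = 16/675.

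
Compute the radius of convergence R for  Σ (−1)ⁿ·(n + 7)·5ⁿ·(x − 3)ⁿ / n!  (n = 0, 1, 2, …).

R = ∞

Apply the ratio test: |a_{n+1}| / |a_n| = ((n+1) + 7)/(n + 7) · 5 · 1/(n+1), which tends to 0 as n → ∞.
Since the limit is 0 < 1 for every x, the series converges on all of ℝ and R = ∞.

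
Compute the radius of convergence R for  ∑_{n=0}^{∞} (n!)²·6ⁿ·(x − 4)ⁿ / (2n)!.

By the ratio test, |a_{n+1}/a_n| = (n+1)²/[(2n+1)·(2n+2)] · 6 → 3/2.
Thus R = 1/(3/2) = 2/3.

R = 2/3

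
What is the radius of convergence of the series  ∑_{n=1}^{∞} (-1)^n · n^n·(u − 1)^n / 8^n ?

R = 0

Applying the root test, |a_n|^(1/n) = n/8 → ∞.
Since the n-th root of |a_n| is unbounded, the series converges only at u = 1; R = 0.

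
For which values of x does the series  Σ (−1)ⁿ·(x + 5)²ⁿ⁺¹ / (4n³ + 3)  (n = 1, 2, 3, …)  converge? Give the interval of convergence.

[-6, -4]

The ratio of consecutive coefficients is (4n³ + 3)/(4(n+1)³ + 3) → 1.
Since the exponent of (x + 5) increases by 2 each term, convergence requires |x + 5|² < 1, hence R = 1.
When x = -4, the terms are on the order of 1/n³, so the series converges absolutely by comparison with the p-series (p = 3 > 1).
At x = -6: the series is dominated by a constant times Σ 1/n³, which converges (p = 3 > 1).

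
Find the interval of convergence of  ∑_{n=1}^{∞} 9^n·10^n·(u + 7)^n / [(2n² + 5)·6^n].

[-106/15, -104/15]

By the ratio test, |a_{n+1}/a_n| = [(2n² + 5)/(2(n+1)² + 5)] · 9·10/6 → 15.
Convergence for |u + 7| · 15 < 1, i.e. |u + 7| < 1/15. So R = 1/15.
At u = -104/15: absolute convergence follows by limit comparison with Σ 1/n².
Check u = -106/15: absolute convergence follows by limit comparison with Σ 1/n².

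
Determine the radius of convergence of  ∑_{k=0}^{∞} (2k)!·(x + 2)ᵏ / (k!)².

Ratio test: |a_{k+1}/a_k| = (2k+1)·(2k+2)/(k+1)² → 4 as k → ∞.
Thus R = 1/(4) = 1/4.

R = 1/4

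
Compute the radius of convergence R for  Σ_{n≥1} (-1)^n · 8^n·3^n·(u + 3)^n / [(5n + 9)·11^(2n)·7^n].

R = 847/24

Apply the ratio test: |a_{n+1}| / |a_n| = [(5n + 9)/(5(n+1) + 9)] · 8·3/(121·7), which tends to 24/847 as n → ∞.
Thus R = 1/(24/847) = 847/24.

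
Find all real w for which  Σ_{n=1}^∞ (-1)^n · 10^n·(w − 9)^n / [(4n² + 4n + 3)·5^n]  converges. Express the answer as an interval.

Ratio test: |a_{n+1}/a_n| = [(4n² + 4n + 3)/(4(n+1)² + 4(n+1) + 3)] · 10/5 → 2 as n → ∞.
The series converges when 2 · |w − 9| < 1, giving R = 1/2.
At w = 19/2: absolute convergence follows by limit comparison with Σ 1/n².
When w = 17/2, the series is dominated by a constant times Σ 1/n², which converges (p = 2 > 1).

[17/2, 19/2]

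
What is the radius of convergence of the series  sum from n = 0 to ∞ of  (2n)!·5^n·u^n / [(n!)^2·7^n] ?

R = 7/20

Ratio test: |a_{n+1}/a_n| = (2n+1)·(2n+2)/(n+1)² · 5/7 → 20/7 as n → ∞.
Hence the series converges for |u| < 1/(20/7) = 7/20, so the radius of convergence is 7/20.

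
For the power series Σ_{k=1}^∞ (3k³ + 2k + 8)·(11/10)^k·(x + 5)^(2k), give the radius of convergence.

The ratio of consecutive coefficients is [(3(k+1)³ + 2(k+1) + 8)/(3k³ + 2k + 8)] · 11/10 → 11/10.
Successive powers of (x + 5) differ by 2, so the series converges when |x + 5|² · 11/10 < 1, i.e. |x + 5| < √(10/11). So R = √110/11.

R = √110/11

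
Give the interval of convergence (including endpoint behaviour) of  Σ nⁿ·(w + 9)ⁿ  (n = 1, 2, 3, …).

Root test: |a_n|^(1/n) = n → ∞.
The root grows without bound, so R = 0 (convergence only at w = -9).

{-9}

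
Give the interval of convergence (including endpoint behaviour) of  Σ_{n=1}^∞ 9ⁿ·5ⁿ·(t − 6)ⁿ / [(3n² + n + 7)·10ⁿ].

The ratio of consecutive coefficients is [(3n² + n + 7)/(3(n+1)² + (n+1) + 7)] · 9·5/10 → 9/2.
Hence the series converges for |t − 6| < 1/(9/2) = 2/9, so the radius of convergence is 2/9.
Endpoint t = 56/9: absolute convergence follows by limit comparison with Σ 1/n².
When t = 52/9, the terms are on the order of 1/n², so the series converges absolutely by comparison with the p-series (p = 2 > 1).

[52/9, 56/9]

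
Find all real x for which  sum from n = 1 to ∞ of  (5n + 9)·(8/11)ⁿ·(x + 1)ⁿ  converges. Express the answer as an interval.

(-19/8, 3/8)

By the ratio test, |a_{n+1}/a_n| = [(5(n+1) + 9)/(5n + 9)] · 8/11 → 8/11.
Hence the series converges for |x + 1| < 1/(8/11) = 11/8, so the radius of convergence is 11/8.
Check x = 3/8: the terms have absolute value of order n, which does not tend to 0, so the series diverges by the divergence test.
When x = -19/8, the n-th term does not approach 0; divergence by the term test.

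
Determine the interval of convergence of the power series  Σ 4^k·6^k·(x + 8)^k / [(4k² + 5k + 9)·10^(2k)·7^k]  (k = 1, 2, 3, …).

Ratio test: |a_{k+1}/a_k| = [(4k² + 5k + 9)/(4(k+1)² + 5(k+1) + 9)] · 4·6/(100·7) → 6/175 as k → ∞.
Hence the series converges for |x + 8| < 1/(6/175) = 175/6, so the radius of convergence is 175/6.
At x = 127/6: the series is dominated by a constant times Σ 1/k², which converges (p = 2 > 1).
Endpoint x = -223/6: absolute convergence follows by limit comparison with Σ 1/k².

[-223/6, 127/6]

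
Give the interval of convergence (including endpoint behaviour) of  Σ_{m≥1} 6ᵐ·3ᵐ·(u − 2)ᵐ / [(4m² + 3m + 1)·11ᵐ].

The ratio of consecutive coefficients is [(4m² + 3m + 1)/(4(m+1)² + 3(m+1) + 1)] · 6·3/11 → 18/11.
The series converges when 18/11 · |u − 2| < 1, giving R = 11/18.
Endpoint u = 47/18: absolute convergence follows by limit comparison with Σ 1/m².
Endpoint u = 25/18: the terms are on the order of 1/m², so the series converges absolutely by comparison with the p-series (p = 2 > 1).

[25/18, 47/18]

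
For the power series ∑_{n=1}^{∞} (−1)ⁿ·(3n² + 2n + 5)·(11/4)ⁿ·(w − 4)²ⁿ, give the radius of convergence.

R = 2√11/11

Apply the ratio test: |a_{n+1}| / |a_n| = [(3(n+1)² + 2(n+1) + 5)/(3n² + 2n + 5)] · 11/4, which tends to 11/4 as n → ∞.
Successive powers of (w − 4) differ by 2, so the series converges when |w − 4|² · 11/4 < 1, i.e. |w − 4| < √(4/11). So R = 2√11/11.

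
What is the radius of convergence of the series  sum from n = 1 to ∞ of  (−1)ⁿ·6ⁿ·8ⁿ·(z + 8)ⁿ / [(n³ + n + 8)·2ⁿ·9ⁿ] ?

R = 3/8

Ratio test: |a_{n+1}/a_n| = [(n³ + n + 8)/((n+1)³ + (n+1) + 8)] · 6·8/(2·9) → 8/3 as n → ∞.
Hence the series converges for |z + 8| < 1/(8/3) = 3/8, so the radius of convergence is 3/8.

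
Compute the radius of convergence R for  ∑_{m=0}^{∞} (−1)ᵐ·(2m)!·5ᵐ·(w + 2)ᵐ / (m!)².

By the ratio test, |a_{m+1}/a_m| = (2m+1)·(2m+2)/(m+1)² · 5 → 20.
Hence the series converges for |w + 2| < 1/(20) = 1/20, so the radius of convergence is 1/20.

R = 1/20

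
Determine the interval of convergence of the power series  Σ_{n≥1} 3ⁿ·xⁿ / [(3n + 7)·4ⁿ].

Apply the ratio test: |a_{n+1}| / |a_n| = [(3n + 7)/(3(n+1) + 7)] · 3/4, which tends to 3/4 as n → ∞.
Convergence for |x| · 3/4 < 1, i.e. |x| < 4/3. So R = 4/3.
At x = 4/3: the terms behave like c/n; limit comparison with the harmonic series gives divergence.
At x = -4/3: an alternating series whose terms decrease to 0 in absolute value, so it converges by the Leibniz criterion.

[-4/3, 4/3)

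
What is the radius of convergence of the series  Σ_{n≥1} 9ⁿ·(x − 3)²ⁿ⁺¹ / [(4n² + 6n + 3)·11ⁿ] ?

By the ratio test, |a_{n+1}/a_n| = [(4n² + 6n + 3)/(4(n+1)² + 6(n+1) + 3)] · 9/11 → 9/11.
Writing y = (x − 3)², the series in y has radius 11/9, so |x − 3| < √(11/9) and R = √11/3.

R = √11/3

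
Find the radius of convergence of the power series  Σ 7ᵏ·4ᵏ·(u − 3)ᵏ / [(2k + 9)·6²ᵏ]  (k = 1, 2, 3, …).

R = 9/7

The ratio of consecutive coefficients is [(2k + 9)/(2(k+1) + 9)] · 7·4/36 → 7/9.
Hence the series converges for |u − 3| < 1/(7/9) = 9/7, so the radius of convergence is 9/7.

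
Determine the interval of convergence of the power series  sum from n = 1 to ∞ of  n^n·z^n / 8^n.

Applying the root test, |a_n|^(1/n) = n/8 → ∞.
The root grows without bound, so R = 0 (convergence only at z = 0).

{0}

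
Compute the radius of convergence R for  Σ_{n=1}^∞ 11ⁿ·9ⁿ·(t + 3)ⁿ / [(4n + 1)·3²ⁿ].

By the ratio test, |a_{n+1}/a_n| = [(4n + 1)/(4(n+1) + 1)] · 11·9/9 → 11.
Thus R = 1/(11) = 1/11.

R = 1/11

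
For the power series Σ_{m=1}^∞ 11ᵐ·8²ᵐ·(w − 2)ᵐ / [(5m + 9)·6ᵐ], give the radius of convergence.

Apply the ratio test: |a_{m+1}| / |a_m| = [(5m + 9)/(5(m+1) + 9)] · 11·64/6, which tends to 352/3 as m → ∞.
Convergence for |w − 2| · 352/3 < 1, i.e. |w − 2| < 3/352. So R = 3/352.

R = 3/352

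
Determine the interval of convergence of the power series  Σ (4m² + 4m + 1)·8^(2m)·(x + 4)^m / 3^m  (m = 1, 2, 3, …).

The ratio of consecutive coefficients is [(4(m+1)² + 4(m+1) + 1)/(4m² + 4m + 1)] · 64/3 → 64/3.
The series converges when 64/3 · |x + 4| < 1, giving R = 3/64.
Endpoint x = -253/64: the terms do not tend to 0, so the series diverges.
Endpoint x = -259/64: the terms do not tend to 0, so the series diverges.

(-259/64, -253/64)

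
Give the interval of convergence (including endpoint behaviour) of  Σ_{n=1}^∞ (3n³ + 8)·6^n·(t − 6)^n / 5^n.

(31/6, 41/6)

Ratio test: |a_{n+1}/a_n| = [(3(n+1)³ + 8)/(3n³ + 8)] · 6/5 → 6/5 as n → ∞.
Convergence for |t − 6| · 6/5 < 1, i.e. |t − 6| < 5/6. So R = 5/6.
Check t = 41/6: the n-th term does not approach 0; divergence by the term test.
Endpoint t = 31/6: the terms have absolute value of order n³, which does not tend to 0, so the series diverges by the divergence test.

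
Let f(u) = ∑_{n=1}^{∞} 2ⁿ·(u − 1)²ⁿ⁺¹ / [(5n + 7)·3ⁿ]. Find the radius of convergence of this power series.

R = √6/2

Ratio test: |a_{n+1}/a_n| = [(5n + 7)/(5(n+1) + 7)] · 2/3 → 2/3 as n → ∞.
Successive powers of (u − 1) differ by 2, so the series converges when |u − 1|² · 2/3 < 1, i.e. |u − 1| < √(3/2). So R = √6/2.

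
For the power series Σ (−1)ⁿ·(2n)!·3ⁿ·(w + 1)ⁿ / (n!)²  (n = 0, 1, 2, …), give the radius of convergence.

R = 1/12

Ratio test: |a_{n+1}/a_n| = (2n+1)·(2n+2)/(n+1)² · 3 → 12 as n → ∞.
Convergence for |w + 1| · 12 < 1, i.e. |w + 1| < 1/12. So R = 1/12.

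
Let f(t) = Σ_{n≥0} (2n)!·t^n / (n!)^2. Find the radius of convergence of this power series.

By the ratio test, |a_{n+1}/a_n| = (2n+1)·(2n+2)/(n+1)² → 4.
Convergence for |t| · 4 < 1, i.e. |t| < 1/4. So R = 1/4.

R = 1/4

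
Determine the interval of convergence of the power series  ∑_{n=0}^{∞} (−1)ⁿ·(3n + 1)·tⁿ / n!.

(−∞, ∞)

By the ratio test, |a_{n+1}/a_n| = (3(n+1) + 1)/(3n + 1) · 1/(n+1) → 0.
The ratio tends to 0 regardless of t, hence R = ∞.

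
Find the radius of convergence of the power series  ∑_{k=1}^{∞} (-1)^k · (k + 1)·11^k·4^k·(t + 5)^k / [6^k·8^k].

Apply the ratio test: |a_{k+1}| / |a_k| = [((k+1) + 1)/(k + 1)] · 11·4/(6·8), which tends to 11/12 as k → ∞.
Thus R = 1/(11/12) = 12/11.

R = 12/11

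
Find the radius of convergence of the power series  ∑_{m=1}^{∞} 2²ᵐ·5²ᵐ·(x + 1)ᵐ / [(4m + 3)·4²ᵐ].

Apply the ratio test: |a_{m+1}| / |a_m| = [(4m + 3)/(4(m+1) + 3)] · 4·25/16, which tends to 25/4 as m → ∞.
Hence the series converges for |x + 1| < 1/(25/4) = 4/25, so the radius of convergence is 4/25.

R = 4/25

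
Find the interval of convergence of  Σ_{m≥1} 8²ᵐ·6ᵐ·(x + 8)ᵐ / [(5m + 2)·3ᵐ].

[-1025/128, -1023/128)

The ratio of consecutive coefficients is [(5m + 2)/(5(m+1) + 2)] · 64·6/3 → 128.
Hence the series converges for |x + 8| < 1/(128) = 1/128, so the radius of convergence is 1/128.
Endpoint x = -1023/128: the terms are asymptotic to a nonzero constant times 1/m, so the series diverges by limit comparison with Σ 1/m.
When x = -1025/128, an alternating series whose terms decrease to 0 in absolute value, so it converges by the Leibniz criterion.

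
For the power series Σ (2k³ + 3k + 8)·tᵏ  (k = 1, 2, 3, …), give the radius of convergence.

By the ratio test, |a_{k+1}/a_k| = (2(k+1)³ + 3(k+1) + 8)/(2k³ + 3k + 8) → 1.
Convergence for |t| < 1, so R = 1.

R = 1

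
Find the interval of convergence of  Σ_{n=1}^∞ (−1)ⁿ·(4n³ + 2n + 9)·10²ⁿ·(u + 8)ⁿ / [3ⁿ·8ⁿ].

By the ratio test, |a_{n+1}/a_n| = [(4(n+1)³ + 2(n+1) + 9)/(4n³ + 2n + 9)] · 100/(3·8) → 25/6.
The series converges when 25/6 · |u + 8| < 1, giving R = 6/25.
Check u = -194/25: the terms do not tend to 0, so the series diverges.
Endpoint u = -206/25: the n-th term does not approach 0; divergence by the term test.

(-206/25, -194/25)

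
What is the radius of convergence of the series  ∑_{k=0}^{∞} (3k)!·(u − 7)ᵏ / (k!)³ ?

R = 1/27

By the ratio test, |a_{k+1}/a_k| = (3k+1)·(3k+2)·(3k+3)/(k+1)³ → 27.
The series converges when 27 · |u − 7| < 1, giving R = 1/27.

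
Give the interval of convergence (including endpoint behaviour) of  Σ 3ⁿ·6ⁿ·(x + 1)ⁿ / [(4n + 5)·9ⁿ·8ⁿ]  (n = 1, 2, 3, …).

Apply the ratio test: |a_{n+1}| / |a_n| = [(4n + 5)/(4(n+1) + 5)] · 3·6/(9·8), which tends to 1/4 as n → ∞.
Convergence for |x + 1| · 1/4 < 1, i.e. |x + 1| < 4. So R = 4.
At x = 3: the terms behave like c/n; limit comparison with the harmonic series gives divergence.
When x = -5, convergence follows from the alternating series test (terms decrease monotonically to 0).

[-5, 3)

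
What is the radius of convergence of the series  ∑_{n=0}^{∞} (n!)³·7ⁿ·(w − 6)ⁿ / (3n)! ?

R = 27/7

Ratio test: |a_{n+1}/a_n| = (n+1)³/[(3n+1)·(3n+2)·(3n+3)] · 7 → 7/27 as n → ∞.
Thus R = 1/(7/27) = 27/7.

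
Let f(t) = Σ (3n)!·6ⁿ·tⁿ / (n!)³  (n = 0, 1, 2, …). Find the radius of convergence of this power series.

By the ratio test, |a_{n+1}/a_n| = (3n+1)·(3n+2)·(3n+3)/(n+1)³ · 6 → 162.
Hence the series converges for |t| < 1/(162) = 1/162, so the radius of convergence is 1/162.

R = 1/162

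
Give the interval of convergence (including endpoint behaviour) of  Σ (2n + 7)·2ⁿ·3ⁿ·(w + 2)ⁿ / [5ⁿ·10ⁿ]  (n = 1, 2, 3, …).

Apply the ratio test: |a_{n+1}| / |a_n| = [(2(n+1) + 7)/(2n + 7)] · 2·3/(5·10), which tends to 3/25 as n → ∞.
Thus R = 1/(3/25) = 25/3.
Check w = 19/3: the terms have absolute value of order n, which does not tend to 0, so the series diverges by the divergence test.
At w = -31/3: the n-th term does not approach 0; divergence by the term test.

(-31/3, 19/3)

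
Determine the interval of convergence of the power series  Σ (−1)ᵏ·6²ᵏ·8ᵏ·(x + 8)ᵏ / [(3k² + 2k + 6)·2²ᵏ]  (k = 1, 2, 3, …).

[-577/72, -575/72]

Apply the ratio test: |a_{k+1}| / |a_k| = [(3k² + 2k + 6)/(3(k+1)² + 2(k+1) + 6)] · 36·8/4, which tends to 72 as k → ∞.
Thus R = 1/(72) = 1/72.
Check x = -575/72: absolute convergence follows by limit comparison with Σ 1/k².
At x = -577/72: the terms are on the order of 1/k², so the series converges absolutely by comparison with the p-series (p = 2 > 1).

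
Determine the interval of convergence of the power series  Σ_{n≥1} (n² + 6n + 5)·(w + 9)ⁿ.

(-10, -8)

By the ratio test, |a_{n+1}/a_n| = ((n+1)² + 6(n+1) + 5)/(n² + 6n + 5) → 1.
Convergence for |w + 9| < 1, so R = 1.
When w = -8, the terms have absolute value of order n², which does not tend to 0, so the series diverges by the divergence test.
When w = -10, the terms do not tend to 0, so the series diverges.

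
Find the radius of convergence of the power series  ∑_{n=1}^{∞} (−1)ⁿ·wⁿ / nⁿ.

R = ∞

Applying the root test, |a_n|^(1/n) = 1/n → 0.
The limit is 0 for every w, so R = ∞.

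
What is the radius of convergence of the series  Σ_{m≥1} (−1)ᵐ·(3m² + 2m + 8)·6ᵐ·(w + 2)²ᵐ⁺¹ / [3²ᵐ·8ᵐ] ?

Ratio test: |a_{m+1}/a_m| = [(3(m+1)² + 2(m+1) + 8)/(3m² + 2m + 8)] · 6/(9·8) → 1/12 as m → ∞.
Writing y = (w + 2)², the series in y has radius 12, so |w + 2| < √(12) and R = 2√3.

R = 2√3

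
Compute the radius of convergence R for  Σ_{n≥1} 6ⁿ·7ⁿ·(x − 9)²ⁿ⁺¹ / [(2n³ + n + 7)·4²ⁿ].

R = 2√42/21

By the ratio test, |a_{n+1}/a_n| = [(2n³ + n + 7)/(2(n+1)³ + (n+1) + 7)] · 6·7/16 → 21/8.
Writing y = (x − 9)², the series in y has radius 8/21, so |x − 9| < √(8/21) and R = 2√42/21.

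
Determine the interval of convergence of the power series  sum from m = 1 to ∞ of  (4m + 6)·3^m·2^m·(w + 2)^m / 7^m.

(-19/6, -5/6)

Apply the ratio test: |a_{m+1}| / |a_m| = [(4(m+1) + 6)/(4m + 6)] · 3·2/7, which tends to 6/7 as m → ∞.
Hence the series converges for |w + 2| < 1/(6/7) = 7/6, so the radius of convergence is 7/6.
When w = -5/6, the m-th term does not approach 0; divergence by the term test.
At w = -19/6: the m-th term does not approach 0; divergence by the term test.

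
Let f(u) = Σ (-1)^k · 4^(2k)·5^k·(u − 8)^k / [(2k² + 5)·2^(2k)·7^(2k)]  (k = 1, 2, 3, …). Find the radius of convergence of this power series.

Ratio test: |a_{k+1}/a_k| = [(2k² + 5)/(2(k+1)² + 5)] · 16·5/(4·49) → 20/49 as k → ∞.
Thus R = 1/(20/49) = 49/20.

R = 49/20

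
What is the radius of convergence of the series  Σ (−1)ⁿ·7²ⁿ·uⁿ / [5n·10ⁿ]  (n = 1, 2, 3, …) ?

R = 10/49

Apply the ratio test: |a_{n+1}| / |a_n| = [5n/5(n+1)] · 49/10, which tends to 49/10 as n → ∞.
Convergence for |u| · 49/10 < 1, i.e. |u| < 10/49. So R = 10/49.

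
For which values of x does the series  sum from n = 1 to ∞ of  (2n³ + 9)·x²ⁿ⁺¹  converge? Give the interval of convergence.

(-1, 1)

Apply the ratio test: |a_{n+1}| / |a_n| = (2(n+1)³ + 9)/(2n³ + 9), which tends to 1 as n → ∞.
Since the exponent of x increases by 2 each term, convergence requires |x|² < 1, hence R = 1.
When x = 1, the n-th term does not approach 0; divergence by the term test.
Check x = -1: the n-th term does not approach 0; divergence by the term test.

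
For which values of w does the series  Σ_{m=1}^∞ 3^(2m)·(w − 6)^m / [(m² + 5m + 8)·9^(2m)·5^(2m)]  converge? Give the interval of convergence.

Apply the ratio test: |a_{m+1}| / |a_m| = [(m² + 5m + 8)/((m+1)² + 5(m+1) + 8)] · 9/(81·25), which tends to 1/225 as m → ∞.
Convergence for |w − 6| · 1/225 < 1, i.e. |w − 6| < 225. So R = 225.
At w = 231: the terms are on the order of 1/m², so the series converges absolutely by comparison with the p-series (p = 2 > 1).
At w = -219: the series is dominated by a constant times Σ 1/m², which converges (p = 2 > 1).

[-219, 231]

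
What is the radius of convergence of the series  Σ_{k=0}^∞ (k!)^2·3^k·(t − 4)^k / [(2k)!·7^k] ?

R = 28/3

The ratio of consecutive coefficients is (k+1)²/[(2k+1)·(2k+2)] · 3/7 → 3/28.
The series converges when 3/28 · |t − 4| < 1, giving R = 28/3.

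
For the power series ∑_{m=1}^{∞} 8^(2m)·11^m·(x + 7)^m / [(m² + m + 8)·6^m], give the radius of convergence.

R = 3/352

Apply the ratio test: |a_{m+1}| / |a_m| = [(m² + m + 8)/((m+1)² + (m+1) + 8)] · 64·11/6, which tends to 352/3 as m → ∞.
Thus R = 1/(352/3) = 3/352.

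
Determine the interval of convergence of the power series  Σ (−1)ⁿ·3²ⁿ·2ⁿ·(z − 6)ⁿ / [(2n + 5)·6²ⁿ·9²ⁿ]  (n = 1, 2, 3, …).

(-156, 168]

By the ratio test, |a_{n+1}/a_n| = [(2n + 5)/(2(n+1) + 5)] · 9·2/(36·81) → 1/162.
Hence the series converges for |z − 6| < 1/(1/162) = 162, so the radius of convergence is 162.
When z = 168, convergence follows from the alternating series test (terms decrease monotonically to 0).
When z = -156, the terms behave like c/n; limit comparison with the harmonic series gives divergence.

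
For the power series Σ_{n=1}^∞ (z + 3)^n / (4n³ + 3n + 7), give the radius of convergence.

Ratio test: |a_{n+1}/a_n| = (4n³ + 3n + 7)/(4(n+1)³ + 3(n+1) + 7) → 1 as n → ∞.
Convergence for |z + 3| < 1, so R = 1.

R = 1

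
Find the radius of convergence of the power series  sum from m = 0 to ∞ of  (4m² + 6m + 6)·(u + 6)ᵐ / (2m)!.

R = ∞

The ratio of consecutive coefficients is (4(m+1)² + 6(m+1) + 6)/(4m² + 6m + 6) · 1/[(2m+1)·(2m+2)] → 0.
The ratio tends to 0 regardless of u, hence R = ∞.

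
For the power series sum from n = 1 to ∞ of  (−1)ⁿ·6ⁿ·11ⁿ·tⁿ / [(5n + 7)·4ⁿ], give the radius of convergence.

Ratio test: |a_{n+1}/a_n| = [(5n + 7)/(5(n+1) + 7)] · 6·11/4 → 33/2 as n → ∞.
Hence the series converges for |t| < 1/(33/2) = 2/33, so the radius of convergence is 2/33.

R = 2/33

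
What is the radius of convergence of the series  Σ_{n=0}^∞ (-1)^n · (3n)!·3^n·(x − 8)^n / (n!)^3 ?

Apply the ratio test: |a_{n+1}| / |a_n| = (3n+1)·(3n+2)·(3n+3)/(n+1)³ · 3, which tends to 81 as n → ∞.
The series converges when 81 · |x − 8| < 1, giving R = 1/81.

R = 1/81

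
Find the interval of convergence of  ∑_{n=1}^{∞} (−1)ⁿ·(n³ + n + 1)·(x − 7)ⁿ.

(6, 8)

Ratio test: |a_{n+1}/a_n| = ((n+1)³ + (n+1) + 1)/(n³ + n + 1) → 1 as n → ∞.
Hence R = 1.
At x = 8: the terms have absolute value of order n³, which does not tend to 0, so the series diverges by the divergence test.
When x = 6, the terms do not tend to 0, so the series diverges.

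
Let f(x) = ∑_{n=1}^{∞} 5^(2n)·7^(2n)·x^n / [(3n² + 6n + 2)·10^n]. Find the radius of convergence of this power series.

R = 2/245

Apply the ratio test: |a_{n+1}| / |a_n| = [(3n² + 6n + 2)/(3(n+1)² + 6(n+1) + 2)] · 25·49/10, which tends to 245/2 as n → ∞.
Hence the series converges for |x| < 1/(245/2) = 2/245, so the radius of convergence is 2/245.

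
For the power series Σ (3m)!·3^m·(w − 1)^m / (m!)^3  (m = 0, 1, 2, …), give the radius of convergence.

Ratio test: |a_{m+1}/a_m| = (3m+1)·(3m+2)·(3m+3)/(m+1)³ · 3 → 81 as m → ∞.
Thus R = 1/(81) = 1/81.

R = 1/81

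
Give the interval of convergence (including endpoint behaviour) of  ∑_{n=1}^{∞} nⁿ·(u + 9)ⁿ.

By the Cauchy root test, |a_n|^(1/n) = n → ∞.
Since the n-th root of |a_n| is unbounded, the series converges only at u = -9; R = 0.

{-9}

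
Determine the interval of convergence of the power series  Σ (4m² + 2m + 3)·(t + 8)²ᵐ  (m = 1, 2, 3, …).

By the ratio test, |a_{m+1}/a_m| = (4(m+1)² + 2(m+1) + 3)/(4m² + 2m + 3) → 1.
Since the exponent of (t + 8) increases by 2 each term, convergence requires |t + 8|² < 1, hence R = 1.
Endpoint t = -7: the terms have absolute value of order m², which does not tend to 0, so the series diverges by the divergence test.
At t = -9: the terms have absolute value of order m², which does not tend to 0, so the series diverges by the divergence test.

(-9, -7)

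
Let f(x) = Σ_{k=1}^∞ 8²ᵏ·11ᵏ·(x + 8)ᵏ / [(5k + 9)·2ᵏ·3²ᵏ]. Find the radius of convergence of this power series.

Ratio test: |a_{k+1}/a_k| = [(5k + 9)/(5(k+1) + 9)] · 64·11/(2·9) → 352/9 as k → ∞.
Hence the series converges for |x + 8| < 1/(352/9) = 9/352, so the radius of convergence is 9/352.

R = 9/352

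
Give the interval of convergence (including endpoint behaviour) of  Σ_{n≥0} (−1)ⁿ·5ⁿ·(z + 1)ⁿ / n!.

The ratio of consecutive coefficients is 5 · 1/(n+1) → 0.
The ratio tends to 0 regardless of z, hence R = ∞.

(−∞, ∞)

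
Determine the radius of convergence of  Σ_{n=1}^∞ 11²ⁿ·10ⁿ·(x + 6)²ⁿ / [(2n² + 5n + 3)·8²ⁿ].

R = 4√10/55

By the ratio test, |a_{n+1}/a_n| = [(2n² + 5n + 3)/(2(n+1)² + 5(n+1) + 3)] · 121·10/64 → 605/32.
Writing y = (x + 6)², the series in y has radius 32/605, so |x + 6| < √(32/605) and R = 4√10/55.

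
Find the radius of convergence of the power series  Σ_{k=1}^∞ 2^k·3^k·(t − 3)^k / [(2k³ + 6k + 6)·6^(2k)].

R = 6

The ratio of consecutive coefficients is [(2k³ + 6k + 6)/(2(k+1)³ + 6(k+1) + 6)] · 2·3/36 → 1/6.
The series converges when 1/6 · |t − 3| < 1, giving R = 6.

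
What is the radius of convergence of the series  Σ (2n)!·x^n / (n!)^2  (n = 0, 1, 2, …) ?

The ratio of consecutive coefficients is (2n+1)·(2n+2)/(n+1)² → 4.
The series converges when 4 · |x| < 1, giving R = 1/4.

R = 1/4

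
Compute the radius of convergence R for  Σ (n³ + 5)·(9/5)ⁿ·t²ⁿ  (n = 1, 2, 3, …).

By the ratio test, |a_{n+1}/a_n| = [((n+1)³ + 5)/(n³ + 5)] · 9/5 → 9/5.
Successive powers of t differ by 2, so the series converges when |t|² · 9/5 < 1, i.e. |t| < √(5/9). So R = √5/3.

R = √5/3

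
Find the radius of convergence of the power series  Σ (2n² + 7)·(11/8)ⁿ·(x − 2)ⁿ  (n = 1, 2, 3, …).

R = 8/11

By the ratio test, |a_{n+1}/a_n| = [(2(n+1)² + 7)/(2n² + 7)] · 11/8 → 11/8.
The series converges when 11/8 · |x − 2| < 1, giving R = 8/11.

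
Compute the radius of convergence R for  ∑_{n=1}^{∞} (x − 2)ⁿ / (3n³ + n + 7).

R = 1

The ratio of consecutive coefficients is (3n³ + n + 7)/(3(n+1)³ + (n+1) + 7) → 1.
Convergence for |x − 2| < 1, so R = 1.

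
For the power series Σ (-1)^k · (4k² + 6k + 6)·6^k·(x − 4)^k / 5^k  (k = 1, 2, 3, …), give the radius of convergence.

R = 5/6

The ratio of consecutive coefficients is [(4(k+1)² + 6(k+1) + 6)/(4k² + 6k + 6)] · 6/5 → 6/5.
Thus R = 1/(6/5) = 5/6.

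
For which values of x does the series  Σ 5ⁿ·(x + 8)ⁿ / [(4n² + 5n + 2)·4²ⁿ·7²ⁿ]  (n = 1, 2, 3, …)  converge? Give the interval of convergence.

[-824/5, 744/5]

The ratio of consecutive coefficients is [(4n² + 5n + 2)/(4(n+1)² + 5(n+1) + 2)] · 5/(16·49) → 5/784.
Hence the series converges for |x + 8| < 1/(5/784) = 784/5, so the radius of convergence is 784/5.
Check x = 744/5: the terms are on the order of 1/n², so the series converges absolutely by comparison with the p-series (p = 2 > 1).
Endpoint x = -824/5: the series is dominated by a constant times Σ 1/n², which converges (p = 2 > 1).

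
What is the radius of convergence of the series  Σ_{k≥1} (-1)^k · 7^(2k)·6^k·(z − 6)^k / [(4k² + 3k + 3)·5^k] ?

Apply the ratio test: |a_{k+1}| / |a_k| = [(4k² + 3k + 3)/(4(k+1)² + 3(k+1) + 3)] · 49·6/5, which tends to 294/5 as k → ∞.
Hence the series converges for |z − 6| < 1/(294/5) = 5/294, so the radius of convergence is 5/294.

R = 5/294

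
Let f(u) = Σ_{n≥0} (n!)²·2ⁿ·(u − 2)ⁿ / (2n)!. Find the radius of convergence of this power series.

R = 2

Apply the ratio test: |a_{n+1}| / |a_n| = (n+1)²/[(2n+1)·(2n+2)] · 2, which tends to 1/2 as n → ∞.
The series converges when 1/2 · |u − 2| < 1, giving R = 2.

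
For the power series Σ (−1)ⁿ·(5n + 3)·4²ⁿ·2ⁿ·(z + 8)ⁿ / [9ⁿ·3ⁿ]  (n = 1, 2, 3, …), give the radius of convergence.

R = 27/32

Ratio test: |a_{n+1}/a_n| = [(5(n+1) + 3)/(5n + 3)] · 16·2/(9·3) → 32/27 as n → ∞.
Hence the series converges for |z + 8| < 1/(32/27) = 27/32, so the radius of convergence is 27/32.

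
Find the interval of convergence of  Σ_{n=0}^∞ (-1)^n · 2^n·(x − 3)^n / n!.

Ratio test: |a_{n+1}/a_n| = 2 · 1/(n+1) → 0 as n → ∞.
The ratio tends to 0 regardless of x, hence R = ∞.

(−∞, ∞)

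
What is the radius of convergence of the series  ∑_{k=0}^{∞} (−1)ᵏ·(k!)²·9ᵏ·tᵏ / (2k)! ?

Ratio test: |a_{k+1}/a_k| = (k+1)²/[(2k+1)·(2k+2)] · 9 → 9/4 as k → ∞.
The series converges when 9/4 · |t| < 1, giving R = 4/9.

R = 4/9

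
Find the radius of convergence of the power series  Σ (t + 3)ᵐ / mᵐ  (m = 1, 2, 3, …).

Root test: |a_m|^(1/m) = 1/m → 0.
The limit is 0 for every t, so R = ∞.

R = ∞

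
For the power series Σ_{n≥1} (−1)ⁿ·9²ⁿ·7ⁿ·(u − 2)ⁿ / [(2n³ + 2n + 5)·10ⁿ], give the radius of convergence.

The ratio of consecutive coefficients is [(2n³ + 2n + 5)/(2(n+1)³ + 2(n+1) + 5)] · 81·7/10 → 567/10.
Convergence for |u − 2| · 567/10 < 1, i.e. |u − 2| < 10/567. So R = 10/567.

R = 10/567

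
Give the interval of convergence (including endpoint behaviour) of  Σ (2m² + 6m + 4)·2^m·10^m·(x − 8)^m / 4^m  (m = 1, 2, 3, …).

The ratio of consecutive coefficients is [(2(m+1)² + 6(m+1) + 4)/(2m² + 6m + 4)] · 2·10/4 → 5.
Thus R = 1/(5) = 1/5.
At x = 41/5: the m-th term does not approach 0; divergence by the term test.
When x = 39/5, the m-th term does not approach 0; divergence by the term test.

(39/5, 41/5)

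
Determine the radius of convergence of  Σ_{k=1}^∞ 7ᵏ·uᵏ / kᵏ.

R = ∞

Root test: |a_k|^(1/k) = 7/k → 0.
Since the k-th root of |a_k| tends to 0, the series converges for all real u; R = ∞.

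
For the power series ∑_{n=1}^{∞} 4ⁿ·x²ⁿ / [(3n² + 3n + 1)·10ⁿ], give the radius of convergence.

By the ratio test, |a_{n+1}/a_n| = [(3n² + 3n + 1)/(3(n+1)² + 3(n+1) + 1)] · 4/10 → 2/5.
Since the exponent of x increases by 2 each term, convergence requires |x|² < 5/2, hence R = √10/2.

R = √10/2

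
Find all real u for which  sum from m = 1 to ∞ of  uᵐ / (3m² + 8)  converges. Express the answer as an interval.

Ratio test: |a_{m+1}/a_m| = (3m² + 8)/(3(m+1)² + 8) → 1 as m → ∞.
Convergence for |u| < 1, so R = 1.
Check u = 1: the series is dominated by a constant times Σ 1/m², which converges (p = 2 > 1).
Check u = -1: absolute convergence follows by limit comparison with Σ 1/m².

[-1, 1]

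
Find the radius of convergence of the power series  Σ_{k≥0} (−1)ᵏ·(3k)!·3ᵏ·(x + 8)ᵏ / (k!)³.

Apply the ratio test: |a_{k+1}| / |a_k| = (3k+1)·(3k+2)·(3k+3)/(k+1)³ · 3, which tends to 81 as k → ∞.
Thus R = 1/(81) = 1/81.

R = 1/81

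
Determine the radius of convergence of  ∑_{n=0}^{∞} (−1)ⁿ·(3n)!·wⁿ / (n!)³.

The ratio of consecutive coefficients is (3n+1)·(3n+2)·(3n+3)/(n+1)³ → 27.
The series converges when 27 · |w| < 1, giving R = 1/27.

R = 1/27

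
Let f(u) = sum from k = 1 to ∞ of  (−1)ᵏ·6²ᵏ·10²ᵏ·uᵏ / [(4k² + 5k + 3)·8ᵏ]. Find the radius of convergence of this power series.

R = 1/450

The ratio of consecutive coefficients is [(4k² + 5k + 3)/(4(k+1)² + 5(k+1) + 3)] · 36·100/8 → 450.
Hence the series converges for |u| < 1/(450) = 1/450, so the radius of convergence is 1/450.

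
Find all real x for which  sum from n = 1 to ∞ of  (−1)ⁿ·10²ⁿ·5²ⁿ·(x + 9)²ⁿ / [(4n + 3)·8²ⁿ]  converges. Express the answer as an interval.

Ratio test: |a_{n+1}/a_n| = [(4n + 3)/(4(n+1) + 3)] · 100·25/64 → 625/16 as n → ∞.
Successive powers of (x + 9) differ by 2, so the series converges when |x + 9|² · 625/16 < 1, i.e. |x + 9| < √(16/625) = 4/25. So R = 4/25.
Endpoint x = -221/25: convergence follows from the alternating series test (terms decrease monotonically to 0).
Endpoint x = -229/25: the terms alternate in sign and decrease monotonically to 0 in absolute value (size ~ c/n), so the alternating series test gives convergence.

[-229/25, -221/25]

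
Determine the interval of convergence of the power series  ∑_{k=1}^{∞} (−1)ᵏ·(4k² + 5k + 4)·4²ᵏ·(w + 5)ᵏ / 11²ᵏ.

(-201/16, 41/16)

By the ratio test, |a_{k+1}/a_k| = [(4(k+1)² + 5(k+1) + 4)/(4k² + 5k + 4)] · 16/121 → 16/121.
The series converges when 16/121 · |w + 5| < 1, giving R = 121/16.
Endpoint w = 41/16: the terms do not tend to 0, so the series diverges.
When w = -201/16, the terms do not tend to 0, so the series diverges.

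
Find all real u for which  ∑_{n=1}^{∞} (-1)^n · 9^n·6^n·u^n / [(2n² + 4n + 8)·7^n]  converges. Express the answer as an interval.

Ratio test: |a_{n+1}/a_n| = [(2n² + 4n + 8)/(2(n+1)² + 4(n+1) + 8)] · 9·6/7 → 54/7 as n → ∞.
The series converges when 54/7 · |u| < 1, giving R = 7/54.
Endpoint u = 7/54: absolute convergence follows by limit comparison with Σ 1/n².
Endpoint u = -7/54: the terms are on the order of 1/n², so the series converges absolutely by comparison with the p-series (p = 2 > 1).

[-7/54, 7/54]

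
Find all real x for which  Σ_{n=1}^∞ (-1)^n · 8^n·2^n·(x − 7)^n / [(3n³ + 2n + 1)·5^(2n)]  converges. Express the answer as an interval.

By the ratio test, |a_{n+1}/a_n| = [(3n³ + 2n + 1)/(3(n+1)³ + 2(n+1) + 1)] · 8·2/25 → 16/25.
Thus R = 1/(16/25) = 25/16.
Endpoint x = 137/16: the series is dominated by a constant times Σ 1/n³, which converges (p = 3 > 1).
Endpoint x = 87/16: the terms are on the order of 1/n³, so the series converges absolutely by comparison with the p-series (p = 3 > 1).

[87/16, 137/16]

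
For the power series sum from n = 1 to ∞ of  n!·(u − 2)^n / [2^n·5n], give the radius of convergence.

R = 0

Ratio test: |a_{n+1}/a_n| = (n+1) · 1/2 · 5n/5(n+1) → ∞ as n → ∞.
Since the ratio → ∞, the series diverges for every u ≠ 2, and R = 0.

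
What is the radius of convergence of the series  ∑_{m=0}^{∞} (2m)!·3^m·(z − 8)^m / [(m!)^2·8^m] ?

The ratio of consecutive coefficients is (2m+1)·(2m+2)/(m+1)² · 3/8 → 3/2.
Convergence for |z − 8| · 3/2 < 1, i.e. |z − 8| < 2/3. So R = 2/3.

R = 2/3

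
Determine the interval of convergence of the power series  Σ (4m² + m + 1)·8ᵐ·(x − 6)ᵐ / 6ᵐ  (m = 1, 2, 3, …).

Apply the ratio test: |a_{m+1}| / |a_m| = [(4(m+1)² + (m+1) + 1)/(4m² + m + 1)] · 8/6, which tends to 4/3 as m → ∞.
Convergence for |x − 6| · 4/3 < 1, i.e. |x − 6| < 3/4. So R = 3/4.
Endpoint x = 27/4: the terms do not tend to 0, so the series diverges.
When x = 21/4, the terms do not tend to 0, so the series diverges.

(21/4, 27/4)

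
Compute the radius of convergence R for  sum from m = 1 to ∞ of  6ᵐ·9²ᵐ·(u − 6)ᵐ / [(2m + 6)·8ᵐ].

Apply the ratio test: |a_{m+1}| / |a_m| = [(2m + 6)/(2(m+1) + 6)] · 6·81/8, which tends to 243/4 as m → ∞.
Convergence for |u − 6| · 243/4 < 1, i.e. |u − 6| < 4/243. So R = 4/243.

R = 4/243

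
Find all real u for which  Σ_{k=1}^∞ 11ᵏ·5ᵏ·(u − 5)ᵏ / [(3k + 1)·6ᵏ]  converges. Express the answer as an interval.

[269/55, 281/55)

The ratio of consecutive coefficients is [(3k + 1)/(3(k+1) + 1)] · 11·5/6 → 55/6.
The series converges when 55/6 · |u − 5| < 1, giving R = 6/55.
Endpoint u = 281/55: the terms behave like c/k; limit comparison with the harmonic series gives divergence.
At u = 269/55: an alternating series whose terms decrease to 0 in absolute value, so it converges by the Leibniz criterion.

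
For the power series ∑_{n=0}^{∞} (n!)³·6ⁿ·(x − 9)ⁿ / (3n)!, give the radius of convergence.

Apply the ratio test: |a_{n+1}| / |a_n| = (n+1)³/[(3n+1)·(3n+2)·(3n+3)] · 6, which tends to 2/9 as n → ∞.
Hence the series converges for |x − 9| < 1/(2/9) = 9/2, so the radius of convergence is 9/2.

R = 9/2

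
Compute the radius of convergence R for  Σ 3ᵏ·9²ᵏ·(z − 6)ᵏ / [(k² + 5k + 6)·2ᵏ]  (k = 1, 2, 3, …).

R = 2/243

By the ratio test, |a_{k+1}/a_k| = [(k² + 5k + 6)/((k+1)² + 5(k+1) + 6)] · 3·81/2 → 243/2.
Hence the series converges for |z − 6| < 1/(243/2) = 2/243, so the radius of convergence is 2/243.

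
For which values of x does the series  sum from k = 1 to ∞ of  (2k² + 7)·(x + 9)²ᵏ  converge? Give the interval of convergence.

(-10, -8)

Ratio test: |a_{k+1}/a_k| = (2(k+1)² + 7)/(2k² + 7) → 1 as k → ∞.
Since the exponent of (x + 9) increases by 2 each term, convergence requires |x + 9|² < 1, hence R = 1.
Check x = -8: the terms do not tend to 0, so the series diverges.
Check x = -10: the terms do not tend to 0, so the series diverges.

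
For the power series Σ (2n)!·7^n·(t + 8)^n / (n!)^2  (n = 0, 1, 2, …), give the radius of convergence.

R = 1/28

Apply the ratio test: |a_{n+1}| / |a_n| = (2n+1)·(2n+2)/(n+1)² · 7, which tends to 28 as n → ∞.
Hence the series converges for |t + 8| < 1/(28) = 1/28, so the radius of convergence is 1/28.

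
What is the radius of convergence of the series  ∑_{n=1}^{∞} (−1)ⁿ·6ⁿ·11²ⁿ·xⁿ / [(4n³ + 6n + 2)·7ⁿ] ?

R = 7/726

Apply the ratio test: |a_{n+1}| / |a_n| = [(4n³ + 6n + 2)/(4(n+1)³ + 6(n+1) + 2)] · 6·121/7, which tends to 726/7 as n → ∞.
Convergence for |x| · 726/7 < 1, i.e. |x| < 7/726. So R = 7/726.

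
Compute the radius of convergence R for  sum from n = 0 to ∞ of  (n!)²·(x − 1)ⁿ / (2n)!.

The ratio of consecutive coefficients is (n+1)²/[(2n+1)·(2n+2)] → 1/4.
Hence the series converges for |x − 1| < 1/(1/4) = 4, so the radius of convergence is 4.

R = 4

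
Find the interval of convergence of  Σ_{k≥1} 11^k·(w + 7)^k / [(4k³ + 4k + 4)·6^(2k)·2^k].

Apply the ratio test: |a_{k+1}| / |a_k| = [(4k³ + 4k + 4)/(4(k+1)³ + 4(k+1) + 4)] · 11/(36·2), which tends to 11/72 as k → ∞.
The series converges when 11/72 · |w + 7| < 1, giving R = 72/11.
At w = -5/11: the series is dominated by a constant times Σ 1/k³, which converges (p = 3 > 1).
When w = -149/11, absolute convergence follows by limit comparison with Σ 1/k³.

[-149/11, -5/11]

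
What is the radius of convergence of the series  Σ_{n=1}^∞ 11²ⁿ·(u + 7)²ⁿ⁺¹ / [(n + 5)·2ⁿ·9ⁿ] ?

Ratio test: |a_{n+1}/a_n| = [(n + 5)/((n+1) + 5)] · 121/(2·9) → 121/18 as n → ∞.
Successive powers of (u + 7) differ by 2, so the series converges when |u + 7|² · 121/18 < 1, i.e. |u + 7| < √(18/121). So R = 3√2/11.

R = 3√2/11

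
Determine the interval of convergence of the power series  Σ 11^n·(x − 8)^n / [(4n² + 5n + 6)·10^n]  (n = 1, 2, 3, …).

[78/11, 98/11]

By the ratio test, |a_{n+1}/a_n| = [(4n² + 5n + 6)/(4(n+1)² + 5(n+1) + 6)] · 11/10 → 11/10.
Hence the series converges for |x − 8| < 1/(11/10) = 10/11, so the radius of convergence is 10/11.
At x = 98/11: the terms are on the order of 1/n², so the series converges absolutely by comparison with the p-series (p = 2 > 1).
At x = 78/11: the terms are on the order of 1/n², so the series converges absolutely by comparison with the p-series (p = 2 > 1).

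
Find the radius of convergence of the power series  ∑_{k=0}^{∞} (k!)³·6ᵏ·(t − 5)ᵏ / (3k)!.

R = 9/2

The ratio of consecutive coefficients is (k+1)³/[(3k+1)·(3k+2)·(3k+3)] · 6 → 2/9.
Convergence for |t − 5| · 2/9 < 1, i.e. |t − 5| < 9/2. So R = 9/2.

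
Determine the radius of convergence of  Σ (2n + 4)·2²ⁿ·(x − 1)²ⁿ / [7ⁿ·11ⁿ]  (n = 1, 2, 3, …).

The ratio of consecutive coefficients is [(2(n+1) + 4)/(2n + 4)] · 4/(7·11) → 4/77.
Since the exponent of (x − 1) increases by 2 each term, convergence requires |x − 1|² < 77/4, hence R = √77/2.

R = √77/2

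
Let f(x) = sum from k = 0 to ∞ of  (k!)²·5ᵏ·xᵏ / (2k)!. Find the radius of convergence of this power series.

Ratio test: |a_{k+1}/a_k| = (k+1)²/[(2k+1)·(2k+2)] · 5 → 5/4 as k → ∞.
Hence the series converges for |x| < 1/(5/4) = 4/5, so the radius of convergence is 4/5.

R = 4/5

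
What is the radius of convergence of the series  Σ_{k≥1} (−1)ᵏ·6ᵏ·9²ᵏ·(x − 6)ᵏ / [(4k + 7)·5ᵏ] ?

R = 5/486

Ratio test: |a_{k+1}/a_k| = [(4k + 7)/(4(k+1) + 7)] · 6·81/5 → 486/5 as k → ∞.
Thus R = 1/(486/5) = 5/486.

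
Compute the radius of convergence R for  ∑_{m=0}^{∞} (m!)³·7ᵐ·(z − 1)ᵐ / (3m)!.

Apply the ratio test: |a_{m+1}| / |a_m| = (m+1)³/[(3m+1)·(3m+2)·(3m+3)] · 7, which tends to 7/27 as m → ∞.
Hence the series converges for |z − 1| < 1/(7/27) = 27/7, so the radius of convergence is 27/7.

R = 27/7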